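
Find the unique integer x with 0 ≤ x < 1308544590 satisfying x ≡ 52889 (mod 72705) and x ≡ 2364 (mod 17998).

901522184

Write x = 52889 + 72705·k. Then 72705·k ≡ 2364 − 52889 ≡ 3469 (mod 17998).
Need 72705⁻¹ mod 17998. Extended Euclid on (17998, 713):
17998 = 25×713 + 173
713 = 4×173 + 21
173 = 8×21 + 5
21 = 4×5 + 1
5 = 5×1 + 0
Back-substitute:
1 = 21 − 4·5
1 = −4·173 + 33·21
1 = 33·713 − 136·173
1 = −136·17998 + 3433·713
72705⁻¹ ≡ 3433 (mod 17998), so k ≡ 3433·3469 ≡ 12399 (mod 17998).
x = 52889 + 72705·12399 = 901522184.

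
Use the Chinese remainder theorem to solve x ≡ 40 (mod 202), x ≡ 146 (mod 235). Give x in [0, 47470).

Write x = 40 + 202·k. Then 202·k ≡ 146 − 40 ≡ 106 (mod 235).
Need 202⁻¹ mod 235. Extended Euclid on (235, 202):
235 = 1*202 + 33
202 = 6*33 + 4
33 = 8*4 + 1
4 = 4*1 + 0
Back-substitute:
1 = 33 − 8·4
1 = −8·202 + 49·33
1 = 49·235 − 57·202
202⁻¹ ≡ 178 (mod 235), so k ≡ 178·106 ≡ 68 (mod 235).
x = 40 + 202·68 = 13776.

13776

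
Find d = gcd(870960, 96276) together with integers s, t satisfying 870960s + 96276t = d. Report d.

Apply Euclid's algorithm to 870960 and 96276:
870960 = 9·96276 + 4476
96276 = 21·4476 + 2280
4476 = 1·2280 + 2196
2280 = 1·2196 + 84
2196 = 26·84 + 12
84 = 7·12 + 0
gcd(870960, 96276) = 12.
Working backward:
12 = 2196 − 26·84
12 = −26·2280 + 27·2196
12 = 27·4476 − 53·2280
12 = −53·96276 + 1140·4476
12 = 1140·870960 − 10313·96276
So 12 = (1140)·870960 + (-10313)·96276.

12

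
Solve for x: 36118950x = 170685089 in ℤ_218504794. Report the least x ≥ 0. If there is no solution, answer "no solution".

no solution

gcd(36118950, 218504794):
218504794 = 6*36118950 + 1791094
36118950 = 20*1791094 + 297070
1791094 = 6*297070 + 8674
297070 = 34*8674 + 2154
8674 = 4*2154 + 58
2154 = 37*58 + 8
58 = 7*8 + 2
8 = 4*2 + 0
gcd = 2, but 2 ∤ 170685089, so the congruence has no solution.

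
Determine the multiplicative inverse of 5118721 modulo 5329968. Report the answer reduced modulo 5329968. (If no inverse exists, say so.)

872689

Run Euclid on (5329968, 5118721):
5329968 = 1*5118721 + 211247
5118721 = 24*211247 + 48793
211247 = 4*48793 + 16075
48793 = 3*16075 + 568
16075 = 28*568 + 171
568 = 3*171 + 55
171 = 3*55 + 6
55 = 9*6 + 1
6 = 6*1 + 0
The gcd is 1. Working backward:
1 = 55 − 9·6
1 = −9·171 + 28·55
1 = 28·568 − 93·171
1 = −93·16075 + 2632·568
1 = 2632·48793 − 7989·16075
1 = −7989·211247 + 34588·48793
1 = 34588·5118721 − 838101·211247
1 = −838101·5329968 + 872689·5118721
So 5118721·872689 ≡ 1 (mod 5329968).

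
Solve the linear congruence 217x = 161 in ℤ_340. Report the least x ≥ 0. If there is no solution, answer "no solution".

First find gcd(217, 340):
340 = 1*217 + 123
217 = 1*123 + 94
123 = 1*94 + 29
94 = 3*29 + 7
29 = 4*7 + 1
7 = 7*1 + 0
gcd = 1, so a unique solution mod 340 exists.
Back-substitute for the Bézout coefficients:
1 = 29 − 4·7
1 = −4·94 + 13·29
1 = 13·123 − 17·94
1 = −17·217 + 30·123
1 = 30·340 − 47·217
So 217·(-47) ≡ 1 (mod 340), giving 217⁻¹ ≡ 293.
x ≡ 217⁻¹·161 ≡ 293·161 ≡ 253 (mod 340).

253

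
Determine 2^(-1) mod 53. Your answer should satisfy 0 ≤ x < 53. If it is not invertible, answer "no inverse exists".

27

Run Euclid on (53, 2):
53 = 26×2 + 1
2 = 2×1 + 0
Since gcd(2, 53) = 1, back-substitute to write 1 as a combination:
1 = 53 − 26·2
Hence 2⁻¹ ≡ -26 ≡ 27 (mod 53).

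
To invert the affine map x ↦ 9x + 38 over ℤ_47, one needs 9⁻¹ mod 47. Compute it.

Run Euclid on (47, 9):
47 = 5*9 + 2
9 = 4*2 + 1
2 = 2*1 + 0
gcd = 1, so the inverse exists. Back-substitute:
1 = 9 − 4·2
1 = −4·47 + 21·9
So 9·21 ≡ 1 (mod 47).

21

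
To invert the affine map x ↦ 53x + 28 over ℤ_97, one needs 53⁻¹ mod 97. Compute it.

11

gcd(97, 53) by repeated division:
97 = 1·53 + 44
53 = 1·44 + 9
44 = 4·9 + 8
9 = 1·8 + 1
8 = 8·1 + 0
gcd = 1, so the inverse exists. Back-substitute:
1 = 9 − 8
1 = −44 + 5·9
1 = 5·53 − 6·44
1 = −6·97 + 11·53
So 53·11 ≡ 1 (mod 97).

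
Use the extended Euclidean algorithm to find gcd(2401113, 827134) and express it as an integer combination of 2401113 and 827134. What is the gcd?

Euclidean algorithm:
2401113 = 2*827134 + 746845
827134 = 1*746845 + 80289
746845 = 9*80289 + 24244
80289 = 3*24244 + 7557
24244 = 3*7557 + 1573
7557 = 4*1573 + 1265
1573 = 1*1265 + 308
1265 = 4*308 + 33
308 = 9*33 + 11
33 = 3*11 + 0
gcd(2401113, 827134) = 11.
Back-substituting:
11 = 308 − 9·33
11 = −9·1265 + 37·308
11 = 37·1573 − 46·1265
11 = −46·7557 + 221·1573
11 = 221·24244 − 709·7557
11 = −709·80289 + 2348·24244
11 = 2348·746845 − 21841·80289
11 = −21841·827134 + 24189·746845
11 = 24189·2401113 − 70219·827134
So 11 = (24189)·2401113 + (-70219)·827134.

11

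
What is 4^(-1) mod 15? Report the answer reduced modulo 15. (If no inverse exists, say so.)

4

Apply the Euclidean algorithm to 15 and 4:
15 = 3*4 + 3
4 = 1*3 + 1
3 = 3*1 + 0
The gcd is 1. Working backward:
1 = 4 − 3
1 = −15 + 4·4
So 4·4 ≡ 1 (mod 15).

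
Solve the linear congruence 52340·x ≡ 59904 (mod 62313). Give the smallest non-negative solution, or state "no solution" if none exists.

First find gcd(52340, 62313):
62313 = 1×52340 + 9973
52340 = 5×9973 + 2475
9973 = 4×2475 + 73
2475 = 33×73 + 66
73 = 1×66 + 7
66 = 9×7 + 3
7 = 2×3 + 1
3 = 3×1 + 0
gcd = 1, so a unique solution mod 62313 exists.
Back-substitute for the Bézout coefficients:
1 = 7 − 2·3
1 = −2·66 + 19·7
1 = 19·73 − 21·66
1 = −21·2475 + 712·73
1 = 712·9973 − 2869·2475
1 = −2869·52340 + 15057·9973
1 = 15057·62313 − 17926·52340
So 52340·(-17926) ≡ 1 (mod 62313), giving 52340⁻¹ ≡ 44387.
x ≡ 52340⁻¹·59904 ≡ 44387·59904 ≡ 825 (mod 62313).

825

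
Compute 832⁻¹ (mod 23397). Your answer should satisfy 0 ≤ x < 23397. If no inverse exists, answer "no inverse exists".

Run Euclid on (23397, 832):
23397 = 28*832 + 101
832 = 8*101 + 24
101 = 4*24 + 5
24 = 4*5 + 4
5 = 1*4 + 1
4 = 4*1 + 0
The gcd is 1. Working backward:
1 = 5 − 4
1 = −24 + 5·5
1 = 5·101 − 21·24
1 = −21·832 + 173·101
1 = 173·23397 − 4865·832
So 832·(-4865) ≡ 1 (mod 23397), and -4865 ≡ 18532 (mod 23397).

18532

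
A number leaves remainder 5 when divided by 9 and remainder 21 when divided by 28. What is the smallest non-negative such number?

Write x = 5 + 9·k. Then 9·k ≡ 21 − 5 ≡ 16 (mod 28).
Need 9⁻¹ mod 28. Extended Euclid on (28, 9):
28 = 3×9 + 1
9 = 9×1 + 0
Back-substitute:
1 = 28 − 3·9
9⁻¹ ≡ 25 (mod 28), so k ≡ 25·16 ≡ 8 (mod 28).
x = 5 + 9·8 = 77.

77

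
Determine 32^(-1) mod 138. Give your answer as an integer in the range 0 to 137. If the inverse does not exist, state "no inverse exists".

Euclidean algorithm on 138, 32:
138 = 4*32 + 10
32 = 3*10 + 2
10 = 5*2 + 0
gcd(32, 138) = 2 ≠ 1, so 32 has no multiplicative inverse modulo 138.

no inverse exists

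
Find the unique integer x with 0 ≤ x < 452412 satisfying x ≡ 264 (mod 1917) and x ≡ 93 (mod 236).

316569

Write x = 264 + 1917·k. Then 1917·k ≡ 93 − 264 ≡ 65 (mod 236).
Need 1917⁻¹ mod 236. Extended Euclid on (236, 29):
236 = 8·29 + 4
29 = 7·4 + 1
4 = 4·1 + 0
Back-substitute:
1 = 29 − 7·4
1 = −7·236 + 57·29
1917⁻¹ ≡ 57 (mod 236), so k ≡ 57·65 ≡ 165 (mod 236).
x = 264 + 1917·165 = 316569.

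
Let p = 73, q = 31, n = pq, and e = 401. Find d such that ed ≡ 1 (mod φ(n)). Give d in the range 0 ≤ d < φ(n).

641

φ(n) = (p−1)(q−1) = 72·30 = 2160.
Need d with 401·d ≡ 1 (mod 2160). Apply the extended Euclidean algorithm:
2160 = 5×401 + 155
401 = 2×155 + 91
155 = 1×91 + 64
91 = 1×64 + 27
64 = 2×27 + 10
27 = 2×10 + 7
10 = 1×7 + 3
7 = 2×3 + 1
3 = 3×1 + 0
Back-substitute:
1 = 7 − 2·3
1 = −2·10 + 3·7
1 = 3·27 − 8·10
1 = −8·64 + 19·27
1 = 19·91 − 27·64
1 = −27·155 + 46·91
1 = 46·401 − 119·155
1 = −119·2160 + 641·401
So 401·641 ≡ 1 (mod 2160), hence d = 641.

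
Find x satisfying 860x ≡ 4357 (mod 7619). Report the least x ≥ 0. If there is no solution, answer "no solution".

6180

First find gcd(860, 7619):
7619 = 8·860 + 739
860 = 1·739 + 121
739 = 6·121 + 13
121 = 9·13 + 4
13 = 3·4 + 1
4 = 4·1 + 0
gcd = 1, so a unique solution mod 7619 exists.
Back-substitute for the Bézout coefficients:
1 = 13 − 3·4
1 = −3·121 + 28·13
1 = 28·739 − 171·121
1 = −171·860 + 199·739
1 = 199·7619 − 1763·860
So 860·(-1763) ≡ 1 (mod 7619), giving 860⁻¹ ≡ 5856.
x ≡ 860⁻¹·4357 ≡ 5856·4357 ≡ 6180 (mod 7619).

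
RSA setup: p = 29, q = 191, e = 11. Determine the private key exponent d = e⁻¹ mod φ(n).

φ(n) = (p−1)(q−1) = 28·190 = 5320.
Need d with 11·d ≡ 1 (mod 5320). Apply the extended Euclidean algorithm:
5320 = 483*11 + 7
11 = 1*7 + 4
7 = 1*4 + 3
4 = 1*3 + 1
3 = 3*1 + 0
Back-substitute:
1 = 4 − 3
1 = −7 + 2·4
1 = 2·11 − 3·7
1 = −3·5320 + 1451·11
So 11·1451 ≡ 1 (mod 5320), hence d = 1451.

1451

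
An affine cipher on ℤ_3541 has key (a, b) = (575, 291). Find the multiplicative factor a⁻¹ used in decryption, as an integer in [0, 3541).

856

Extended Euclidean algorithm:
3541 = 6×575 + 91
575 = 6×91 + 29
91 = 3×29 + 4
29 = 7×4 + 1
4 = 4×1 + 0
gcd = 1, so the inverse exists. Back-substitute:
1 = 29 − 7·4
1 = −7·91 + 22·29
1 = 22·575 − 139·91
1 = −139·3541 + 856·575
So 575·856 ≡ 1 (mod 3541).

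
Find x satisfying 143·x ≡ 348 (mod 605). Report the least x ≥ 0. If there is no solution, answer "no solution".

no solution

gcd(143, 605):
605 = 4*143 + 33
143 = 4*33 + 11
33 = 3*11 + 0
gcd = 11, but 11 ∤ 348, so the congruence has no solution.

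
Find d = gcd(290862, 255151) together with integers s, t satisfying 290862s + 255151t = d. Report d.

Repeated division:
290862 = 1*255151 + 35711
255151 = 7*35711 + 5174
35711 = 6*5174 + 4667
5174 = 1*4667 + 507
4667 = 9*507 + 104
507 = 4*104 + 91
104 = 1*91 + 13
91 = 7*13 + 0
gcd(290862, 255151) = 13.
Working backward:
13 = 104 − 91
13 = −507 + 5·104
13 = 5·4667 − 46·507
13 = −46·5174 + 51·4667
13 = 51·35711 − 352·5174
13 = −352·255151 + 2515·35711
13 = 2515·290862 − 2867·255151
So 13 = (2515)·290862 + (-2867)·255151.

13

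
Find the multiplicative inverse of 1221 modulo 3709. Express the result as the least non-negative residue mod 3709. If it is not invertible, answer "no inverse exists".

Extended Euclidean algorithm:
3709 = 3*1221 + 46
1221 = 26*46 + 25
46 = 1*25 + 21
25 = 1*21 + 4
21 = 5*4 + 1
4 = 4*1 + 0
gcd = 1, so the inverse exists. Back-substitute:
1 = 21 − 5·4
1 = −5·25 + 6·21
1 = 6·46 − 11·25
1 = −11·1221 + 292·46
1 = 292·3709 − 887·1221
Thus 1221·(-887) ≡ 1 (mod 3709); reducing, -887 mod 3709 = 2822.

2822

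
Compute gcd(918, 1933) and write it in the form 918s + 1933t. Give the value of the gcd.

Euclidean algorithm:
1933 = 2×918 + 97
918 = 9×97 + 45
97 = 2×45 + 7
45 = 6×7 + 3
7 = 2×3 + 1
3 = 3×1 + 0
gcd(918, 1933) = 1.
Express as a combination:
1 = 7 − 2·3
1 = −2·45 + 13·7
1 = 13·97 − 28·45
1 = −28·918 + 265·97
1 = 265·1933 − 558·918
So 1 = (265)·1933 + (-558)·918.

1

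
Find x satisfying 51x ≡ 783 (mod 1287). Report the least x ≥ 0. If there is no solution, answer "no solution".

192

First find gcd(51, 1287):
1287 = 25·51 + 12
51 = 4·12 + 3
12 = 4·3 + 0
gcd = 3 and 3 | 783, so solutions exist. Divide through by 3: 17x ≡ 261 (mod 429).
Now find 17⁻¹ mod 429:
429 = 25*17 + 4
17 = 4*4 + 1
4 = 4*1 + 0
Back-substitute:
1 = 17 − 4·4
1 = −4·429 + 101·17
So 17⁻¹ ≡ 101 (mod 429).
Then x ≡ 101·261 ≡ 192 (mod 429); the smallest non-negative solution is x = 192.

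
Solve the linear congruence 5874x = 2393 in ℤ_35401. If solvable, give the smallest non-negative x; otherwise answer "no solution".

First find gcd(5874, 35401):
35401 = 6×5874 + 157
5874 = 37×157 + 65
157 = 2×65 + 27
65 = 2×27 + 11
27 = 2×11 + 5
11 = 2×5 + 1
5 = 5×1 + 0
gcd = 1, so a unique solution mod 35401 exists.
Back-substitute for the Bézout coefficients:
1 = 11 − 2·5
1 = −2·27 + 5·11
1 = 5·65 − 12·27
1 = −12·157 + 29·65
1 = 29·5874 − 1085·157
1 = −1085·35401 + 6539·5874
So 5874·(6539) ≡ 1 (mod 35401), giving 5874⁻¹ ≡ 6539.
x ≡ 5874⁻¹·2393 ≡ 6539·2393 ≡ 585 (mod 35401).

585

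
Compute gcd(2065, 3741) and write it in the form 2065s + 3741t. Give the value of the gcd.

Euclidean algorithm:
3741 = 1×2065 + 1676
2065 = 1×1676 + 389
1676 = 4×389 + 120
389 = 3×120 + 29
120 = 4×29 + 4
29 = 7×4 + 1
4 = 4×1 + 0
gcd(2065, 3741) = 1.
Working backward:
1 = 29 − 7·4
1 = −7·120 + 29·29
1 = 29·389 − 94·120
1 = −94·1676 + 405·389
1 = 405·2065 − 499·1676
1 = −499·3741 + 904·2065
So 1 = (-499)·3741 + (904)·2065.

1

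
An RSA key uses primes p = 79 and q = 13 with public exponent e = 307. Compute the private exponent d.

φ(n) = (p−1)(q−1) = 78·12 = 936.
Need d with 307·d ≡ 1 (mod 936). Apply the extended Euclidean algorithm:
936 = 3·307 + 15
307 = 20·15 + 7
15 = 2·7 + 1
7 = 7·1 + 0
Back-substitute:
1 = 15 − 2·7
1 = −2·307 + 41·15
1 = 41·936 − 125·307
So 307·(-125) ≡ 1 (mod 936), hence d ≡ -125 ≡ 811 (mod 936).

811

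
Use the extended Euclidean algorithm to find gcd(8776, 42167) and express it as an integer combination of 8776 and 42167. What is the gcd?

Apply Euclid's algorithm to 42167 and 8776:
42167 = 4×8776 + 7063
8776 = 1×7063 + 1713
7063 = 4×1713 + 211
1713 = 8×211 + 25
211 = 8×25 + 11
25 = 2×11 + 3
11 = 3×3 + 2
3 = 1×2 + 1
2 = 2×1 + 0
gcd(8776, 42167) = 1.
Back-substituting:
1 = 3 − 2
1 = −11 + 4·3
1 = 4·25 − 9·11
1 = −9·211 + 76·25
1 = 76·1713 − 617·211
1 = −617·7063 + 2544·1713
1 = 2544·8776 − 3161·7063
1 = −3161·42167 + 15188·8776
So 1 = (-3161)·42167 + (15188)·8776.

1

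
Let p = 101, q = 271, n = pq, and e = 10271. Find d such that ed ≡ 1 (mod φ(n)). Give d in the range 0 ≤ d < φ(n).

φ(n) = (p−1)(q−1) = 100·270 = 27000.
Need d with 10271·d ≡ 1 (mod 27000). Apply the extended Euclidean algorithm:
27000 = 2·10271 + 6458
10271 = 1·6458 + 3813
6458 = 1·3813 + 2645
3813 = 1·2645 + 1168
2645 = 2·1168 + 309
1168 = 3·309 + 241
309 = 1·241 + 68
241 = 3·68 + 37
68 = 1·37 + 31
37 = 1·31 + 6
31 = 5·6 + 1
6 = 6·1 + 0
Back-substitute:
1 = 31 − 5·6
1 = −5·37 + 6·31
1 = 6·68 − 11·37
1 = −11·241 + 39·68
1 = 39·309 − 50·241
1 = −50·1168 + 189·309
1 = 189·2645 − 428·1168
1 = −428·3813 + 617·2645
1 = 617·6458 − 1045·3813
1 = −1045·10271 + 1662·6458
1 = 1662·27000 − 4369·10271
So 10271·(-4369) ≡ 1 (mod 27000), hence d ≡ -4369 ≡ 22631 (mod 27000).

22631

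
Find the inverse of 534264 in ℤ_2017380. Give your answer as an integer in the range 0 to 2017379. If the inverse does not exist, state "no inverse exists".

no inverse exists

Euclidean algorithm on 2017380, 534264:
2017380 = 3·534264 + 414588
534264 = 1·414588 + 119676
414588 = 3·119676 + 55560
119676 = 2·55560 + 8556
55560 = 6·8556 + 4224
8556 = 2·4224 + 108
4224 = 39·108 + 12
108 = 9·12 + 0
Since gcd = 12 > 1, 534264 is not a unit mod 2017380.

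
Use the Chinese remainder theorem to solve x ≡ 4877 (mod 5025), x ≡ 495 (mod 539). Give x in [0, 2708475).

Write x = 4877 + 5025·k. Then 5025·k ≡ 495 − 4877 ≡ 469 (mod 539).
Need 5025⁻¹ mod 539. Extended Euclid on (539, 174):
539 = 3·174 + 17
174 = 10·17 + 4
17 = 4·4 + 1
4 = 4·1 + 0
Back-substitute:
1 = 17 − 4·4
1 = −4·174 + 41·17
1 = 41·539 − 127·174
5025⁻¹ ≡ 412 (mod 539), so k ≡ 412·469 ≡ 266 (mod 539).
x = 4877 + 5025·266 = 1341527.

1341527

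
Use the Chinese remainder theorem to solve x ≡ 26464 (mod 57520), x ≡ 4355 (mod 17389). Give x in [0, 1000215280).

Write x = 26464 + 57520·k. Then 57520·k ≡ 4355 − 26464 ≡ 12669 (mod 17389).
Need 57520⁻¹ mod 17389. Extended Euclid on (17389, 5353):
17389 = 3×5353 + 1330
5353 = 4×1330 + 33
1330 = 40×33 + 10
33 = 3×10 + 3
10 = 3×3 + 1
3 = 3×1 + 0
Back-substitute:
1 = 10 − 3·3
1 = −3·33 + 10·10
1 = 10·1330 − 403·33
1 = −403·5353 + 1622·1330
1 = 1622·17389 − 5269·5353
57520⁻¹ ≡ 12120 (mod 17389), so k ≡ 12120·12669 ≡ 3410 (mod 17389).
x = 26464 + 57520·3410 = 196169664.

196169664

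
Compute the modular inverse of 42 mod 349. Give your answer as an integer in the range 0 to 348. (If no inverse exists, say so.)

Apply the Euclidean algorithm to 349 and 42:
349 = 8·42 + 13
42 = 3·13 + 3
13 = 4·3 + 1
3 = 3·1 + 0
The gcd is 1. Working backward:
1 = 13 − 4·3
1 = −4·42 + 13·13
1 = 13·349 − 108·42
Thus 42·(-108) ≡ 1 (mod 349); reducing, -108 mod 349 = 241.

241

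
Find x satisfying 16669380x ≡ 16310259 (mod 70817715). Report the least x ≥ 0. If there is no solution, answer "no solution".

no solution

gcd(16669380, 70817715):
70817715 = 4*16669380 + 4140195
16669380 = 4*4140195 + 108600
4140195 = 38*108600 + 13395
108600 = 8*13395 + 1440
13395 = 9*1440 + 435
1440 = 3*435 + 135
435 = 3*135 + 30
135 = 4*30 + 15
30 = 2*15 + 0
gcd = 15, but 15 ∤ 16310259, so the congruence has no solution.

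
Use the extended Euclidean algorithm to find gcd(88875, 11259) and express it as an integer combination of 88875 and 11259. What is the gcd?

9

Apply Euclid's algorithm to 88875 and 11259:
88875 = 7×11259 + 10062
11259 = 1×10062 + 1197
10062 = 8×1197 + 486
1197 = 2×486 + 225
486 = 2×225 + 36
225 = 6×36 + 9
36 = 4×9 + 0
gcd(88875, 11259) = 9.
Back-substituting:
9 = 225 − 6·36
9 = −6·486 + 13·225
9 = 13·1197 − 32·486
9 = −32·10062 + 269·1197
9 = 269·11259 − 301·10062
9 = −301·88875 + 2376·11259
So 9 = (-301)·88875 + (2376)·11259.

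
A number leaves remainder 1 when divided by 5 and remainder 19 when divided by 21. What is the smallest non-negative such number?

61

Write x = 1 + 5·k. Then 5·k ≡ 19 − 1 ≡ 18 (mod 21).
Need 5⁻¹ mod 21. Extended Euclid on (21, 5):
21 = 4*5 + 1
5 = 5*1 + 0
Back-substitute:
1 = 21 − 4·5
5⁻¹ ≡ 17 (mod 21), so k ≡ 17·18 ≡ 12 (mod 21).
x = 1 + 5·12 = 61.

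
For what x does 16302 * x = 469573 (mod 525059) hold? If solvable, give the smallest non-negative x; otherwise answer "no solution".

First find gcd(16302, 525059):
525059 = 32·16302 + 3395
16302 = 4·3395 + 2722
3395 = 1·2722 + 673
2722 = 4·673 + 30
673 = 22·30 + 13
30 = 2·13 + 4
13 = 3·4 + 1
4 = 4·1 + 0
gcd = 1, so a unique solution mod 525059 exists.
Back-substitute for the Bézout coefficients:
1 = 13 − 3·4
1 = −3·30 + 7·13
1 = 7·673 − 157·30
1 = −157·2722 + 635·673
1 = 635·3395 − 792·2722
1 = −792·16302 + 3803·3395
1 = 3803·525059 − 122488·16302
So 16302·(-122488) ≡ 1 (mod 525059), giving 16302⁻¹ ≡ 402571.
x ≡ 16302⁻¹·469573 ≡ 402571·469573 ≡ 5472 (mod 525059).

5472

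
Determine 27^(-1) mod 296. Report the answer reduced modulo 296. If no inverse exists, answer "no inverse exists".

gcd(296, 27) by repeated division:
296 = 10×27 + 26
27 = 1×26 + 1
26 = 26×1 + 0
gcd = 1, so the inverse exists. Back-substitute:
1 = 27 − 26
1 = −296 + 11·27
So 27·11 ≡ 1 (mod 296).

11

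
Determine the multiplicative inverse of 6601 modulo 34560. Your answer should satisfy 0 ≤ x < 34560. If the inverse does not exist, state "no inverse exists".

7801

Extended Euclidean algorithm:
34560 = 5·6601 + 1555
6601 = 4·1555 + 381
1555 = 4·381 + 31
381 = 12·31 + 9
31 = 3·9 + 4
9 = 2·4 + 1
4 = 4·1 + 0
gcd = 1, so the inverse exists. Back-substitute:
1 = 9 − 2·4
1 = −2·31 + 7·9
1 = 7·381 − 86·31
1 = −86·1555 + 351·381
1 = 351·6601 − 1490·1555
1 = −1490·34560 + 7801·6601
So 6601·7801 ≡ 1 (mod 34560).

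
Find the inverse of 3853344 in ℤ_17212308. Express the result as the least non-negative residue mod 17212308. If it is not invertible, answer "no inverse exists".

no inverse exists

Compute gcd(3853344, 17212308):
17212308 = 4·3853344 + 1798932
3853344 = 2·1798932 + 255480
1798932 = 7·255480 + 10572
255480 = 24·10572 + 1752
10572 = 6·1752 + 60
1752 = 29·60 + 12
60 = 5·12 + 0
Since gcd = 12 > 1, 3853344 is not a unit mod 17212308.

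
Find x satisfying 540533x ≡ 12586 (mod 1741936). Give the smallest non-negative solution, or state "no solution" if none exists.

232722

First find gcd(540533, 1741936):
1741936 = 3·540533 + 120337
540533 = 4·120337 + 59185
120337 = 2·59185 + 1967
59185 = 30·1967 + 175
1967 = 11·175 + 42
175 = 4·42 + 7
42 = 6·7 + 0
gcd = 7 and 7 | 12586, so solutions exist. Divide through by 7: 77219x ≡ 1798 (mod 248848).
Now find 77219⁻¹ mod 248848:
248848 = 3*77219 + 17191
77219 = 4*17191 + 8455
17191 = 2*8455 + 281
8455 = 30*281 + 25
281 = 11*25 + 6
25 = 4*6 + 1
6 = 6*1 + 0
Back-substitute:
1 = 25 − 4·6
1 = −4·281 + 45·25
1 = 45·8455 − 1354·281
1 = −1354·17191 + 2753·8455
1 = 2753·77219 − 12366·17191
1 = −12366·248848 + 39851·77219
So 77219⁻¹ ≡ 39851 (mod 248848).
Then x ≡ 39851·1798 ≡ 232722 (mod 248848); the smallest non-negative solution is x = 232722.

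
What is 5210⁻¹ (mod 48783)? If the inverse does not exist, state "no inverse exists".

14354

gcd(48783, 5210) by repeated division:
48783 = 9×5210 + 1893
5210 = 2×1893 + 1424
1893 = 1×1424 + 469
1424 = 3×469 + 17
469 = 27×17 + 10
17 = 1×10 + 7
10 = 1×7 + 3
7 = 2×3 + 1
3 = 3×1 + 0
Since gcd(5210, 48783) = 1, back-substitute to write 1 as a combination:
1 = 7 − 2·3
1 = −2·10 + 3·7
1 = 3·17 − 5·10
1 = −5·469 + 138·17
1 = 138·1424 − 419·469
1 = −419·1893 + 557·1424
1 = 557·5210 − 1533·1893
1 = −1533·48783 + 14354·5210
So 5210·14354 ≡ 1 (mod 48783).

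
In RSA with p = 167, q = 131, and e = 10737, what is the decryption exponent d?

φ(n) = (p−1)(q−1) = 166·130 = 21580.
Need d with 10737·d ≡ 1 (mod 21580). Apply the extended Euclidean algorithm:
21580 = 2·10737 + 106
10737 = 101·106 + 31
106 = 3·31 + 13
31 = 2·13 + 5
13 = 2·5 + 3
5 = 1·3 + 2
3 = 1·2 + 1
2 = 2·1 + 0
Back-substitute:
1 = 3 − 2
1 = −5 + 2·3
1 = 2·13 − 5·5
1 = −5·31 + 12·13
1 = 12·106 − 41·31
1 = −41·10737 + 4153·106
1 = 4153·21580 − 8347·10737
So 10737·(-8347) ≡ 1 (mod 21580), hence d ≡ -8347 ≡ 13233 (mod 21580).

13233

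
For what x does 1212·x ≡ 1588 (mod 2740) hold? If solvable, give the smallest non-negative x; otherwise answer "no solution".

94

First find gcd(1212, 2740):
2740 = 2*1212 + 316
1212 = 3*316 + 264
316 = 1*264 + 52
264 = 5*52 + 4
52 = 13*4 + 0
gcd = 4 and 4 | 1588, so solutions exist. Divide through by 4: 303x ≡ 397 (mod 685).
Now find 303⁻¹ mod 685:
685 = 2·303 + 79
303 = 3·79 + 66
79 = 1·66 + 13
66 = 5·13 + 1
13 = 13·1 + 0
Back-substitute:
1 = 66 − 5·13
1 = −5·79 + 6·66
1 = 6·303 − 23·79
1 = −23·685 + 52·303
So 303⁻¹ ≡ 52 (mod 685).
Then x ≡ 52·397 ≡ 94 (mod 685); the smallest non-negative solution is x = 94.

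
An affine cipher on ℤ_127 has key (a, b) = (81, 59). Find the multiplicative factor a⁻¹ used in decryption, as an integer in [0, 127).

Extended Euclidean algorithm:
127 = 1·81 + 46
81 = 1·46 + 35
46 = 1·35 + 11
35 = 3·11 + 2
11 = 5·2 + 1
2 = 2·1 + 0
The gcd is 1. Working backward:
1 = 11 − 5·2
1 = −5·35 + 16·11
1 = 16·46 − 21·35
1 = −21·81 + 37·46
1 = 37·127 − 58·81
So 81·(-58) ≡ 1 (mod 127), and -58 ≡ 69 (mod 127).

69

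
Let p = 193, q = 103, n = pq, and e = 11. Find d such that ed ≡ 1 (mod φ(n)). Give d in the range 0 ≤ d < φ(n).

φ(n) = (p−1)(q−1) = 192·102 = 19584.
Need d with 11·d ≡ 1 (mod 19584). Apply the extended Euclidean algorithm:
19584 = 1780*11 + 4
11 = 2*4 + 3
4 = 1*3 + 1
3 = 3*1 + 0
Back-substitute:
1 = 4 − 3
1 = −11 + 3·4
1 = 3·19584 − 5341·11
So 11·(-5341) ≡ 1 (mod 19584), hence d ≡ -5341 ≡ 14243 (mod 19584).

14243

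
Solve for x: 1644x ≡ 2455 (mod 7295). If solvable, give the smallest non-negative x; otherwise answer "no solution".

1630

First find gcd(1644, 7295):
7295 = 4*1644 + 719
1644 = 2*719 + 206
719 = 3*206 + 101
206 = 2*101 + 4
101 = 25*4 + 1
4 = 4*1 + 0
gcd = 1, so a unique solution mod 7295 exists.
Back-substitute for the Bézout coefficients:
1 = 101 − 25·4
1 = −25·206 + 51·101
1 = 51·719 − 178·206
1 = −178·1644 + 407·719
1 = 407·7295 − 1806·1644
So 1644·(-1806) ≡ 1 (mod 7295), giving 1644⁻¹ ≡ 5489.
x ≡ 1644⁻¹·2455 ≡ 5489·2455 ≡ 1630 (mod 7295).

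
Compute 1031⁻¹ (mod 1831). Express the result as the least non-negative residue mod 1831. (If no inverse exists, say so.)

gcd(1831, 1031) by repeated division:
1831 = 1*1031 + 800
1031 = 1*800 + 231
800 = 3*231 + 107
231 = 2*107 + 17
107 = 6*17 + 5
17 = 3*5 + 2
5 = 2*2 + 1
2 = 2*1 + 0
Since gcd(1031, 1831) = 1, back-substitute to write 1 as a combination:
1 = 5 − 2·2
1 = −2·17 + 7·5
1 = 7·107 − 44·17
1 = −44·231 + 95·107
1 = 95·800 − 329·231
1 = −329·1031 + 424·800
1 = 424·1831 − 753·1031
Thus 1031·(-753) ≡ 1 (mod 1831); reducing, -753 mod 1831 = 1078.

1078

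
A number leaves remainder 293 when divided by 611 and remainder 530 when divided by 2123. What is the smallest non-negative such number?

Write x = 293 + 611·k. Then 611·k ≡ 530 − 293 ≡ 237 (mod 2123).
Need 611⁻¹ mod 2123. Extended Euclid on (2123, 611):
2123 = 3*611 + 290
611 = 2*290 + 31
290 = 9*31 + 11
31 = 2*11 + 9
11 = 1*9 + 2
9 = 4*2 + 1
2 = 2*1 + 0
Back-substitute:
1 = 9 − 4·2
1 = −4·11 + 5·9
1 = 5·31 − 14·11
1 = −14·290 + 131·31
1 = 131·611 − 276·290
1 = −276·2123 + 959·611
611⁻¹ ≡ 959 (mod 2123), so k ≡ 959·237 ≡ 122 (mod 2123).
x = 293 + 611·122 = 74835.

74835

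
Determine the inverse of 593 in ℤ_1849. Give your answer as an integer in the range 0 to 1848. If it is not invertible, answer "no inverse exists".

Run Euclid on (1849, 593):
1849 = 3·593 + 70
593 = 8·70 + 33
70 = 2·33 + 4
33 = 8·4 + 1
4 = 4·1 + 0
Since gcd(593, 1849) = 1, back-substitute to write 1 as a combination:
1 = 33 − 8·4
1 = −8·70 + 17·33
1 = 17·593 − 144·70
1 = −144·1849 + 449·593
So 593·449 ≡ 1 (mod 1849).

449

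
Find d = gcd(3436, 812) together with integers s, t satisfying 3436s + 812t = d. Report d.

Euclidean algorithm:
3436 = 4×812 + 188
812 = 4×188 + 60
188 = 3×60 + 8
60 = 7×8 + 4
8 = 2×4 + 0
gcd(3436, 812) = 4.
Express as a combination:
4 = 60 − 7·8
4 = −7·188 + 22·60
4 = 22·812 − 95·188
4 = −95·3436 + 402·812
So 4 = (-95)·3436 + (402)·812.

4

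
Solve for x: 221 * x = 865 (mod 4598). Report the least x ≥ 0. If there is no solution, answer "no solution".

4165

First find gcd(221, 4598):
4598 = 20·221 + 178
221 = 1·178 + 43
178 = 4·43 + 6
43 = 7·6 + 1
6 = 6·1 + 0
gcd = 1, so a unique solution mod 4598 exists.
Back-substitute for the Bézout coefficients:
1 = 43 − 7·6
1 = −7·178 + 29·43
1 = 29·221 − 36·178
1 = −36·4598 + 749·221
So 221·(749) ≡ 1 (mod 4598), giving 221⁻¹ ≡ 749.
x ≡ 221⁻¹·865 ≡ 749·865 ≡ 4165 (mod 4598).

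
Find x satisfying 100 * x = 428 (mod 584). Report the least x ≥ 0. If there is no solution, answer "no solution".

51

First find gcd(100, 584):
584 = 5*100 + 84
100 = 1*84 + 16
84 = 5*16 + 4
16 = 4*4 + 0
gcd = 4 and 4 | 428, so solutions exist. Divide through by 4: 25x ≡ 107 (mod 146).
Now find 25⁻¹ mod 146:
146 = 5×25 + 21
25 = 1×21 + 4
21 = 5×4 + 1
4 = 4×1 + 0
Back-substitute:
1 = 21 − 5·4
1 = −5·25 + 6·21
1 = 6·146 − 35·25
So 25·(-35) ≡ 1 (mod 146), i.e. 25⁻¹ ≡ 111.
Then x ≡ 111·107 ≡ 51 (mod 146); the smallest non-negative solution is x = 51.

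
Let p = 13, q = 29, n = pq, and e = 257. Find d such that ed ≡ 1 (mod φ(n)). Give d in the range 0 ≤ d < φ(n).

17

φ(n) = (p−1)(q−1) = 12·28 = 336.
Need d with 257·d ≡ 1 (mod 336). Apply the extended Euclidean algorithm:
336 = 1×257 + 79
257 = 3×79 + 20
79 = 3×20 + 19
20 = 1×19 + 1
19 = 19×1 + 0
Back-substitute:
1 = 20 − 19
1 = −79 + 4·20
1 = 4·257 − 13·79
1 = −13·336 + 17·257
So 257·17 ≡ 1 (mod 336), hence d = 17.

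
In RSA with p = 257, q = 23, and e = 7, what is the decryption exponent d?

φ(n) = (p−1)(q−1) = 256·22 = 5632.
Need d with 7·d ≡ 1 (mod 5632). Apply the extended Euclidean algorithm:
5632 = 804*7 + 4
7 = 1*4 + 3
4 = 1*3 + 1
3 = 3*1 + 0
Back-substitute:
1 = 4 − 3
1 = −7 + 2·4
1 = 2·5632 − 1609·7
So 7·(-1609) ≡ 1 (mod 5632), hence d ≡ -1609 ≡ 4023 (mod 5632).

4023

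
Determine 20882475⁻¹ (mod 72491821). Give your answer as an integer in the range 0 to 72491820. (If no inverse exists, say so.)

35801765

Extended Euclidean algorithm:
72491821 = 3·20882475 + 9844396
20882475 = 2·9844396 + 1193683
9844396 = 8·1193683 + 294932
1193683 = 4·294932 + 13955
294932 = 21·13955 + 1877
13955 = 7·1877 + 816
1877 = 2·816 + 245
816 = 3·245 + 81
245 = 3·81 + 2
81 = 40·2 + 1
2 = 2·1 + 0
Since gcd(20882475, 72491821) = 1, back-substitute to write 1 as a combination:
1 = 81 − 40·2
1 = −40·245 + 121·81
1 = 121·816 − 403·245
1 = −403·1877 + 927·816
1 = 927·13955 − 6892·1877
1 = −6892·294932 + 145659·13955
1 = 145659·1193683 − 589528·294932
1 = −589528·9844396 + 4861883·1193683
1 = 4861883·20882475 − 10313294·9844396
1 = −10313294·72491821 + 35801765·20882475
So 20882475·35801765 ≡ 1 (mod 72491821).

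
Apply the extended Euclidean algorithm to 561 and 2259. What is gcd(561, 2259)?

3

Repeated division:
2259 = 4·561 + 15
561 = 37·15 + 6
15 = 2·6 + 3
6 = 2·3 + 0
gcd(561, 2259) = 3.
Working backward:
3 = 15 − 2·6
3 = −2·561 + 75·15
3 = 75·2259 − 302·561
So 3 = (75)·2259 + (-302)·561.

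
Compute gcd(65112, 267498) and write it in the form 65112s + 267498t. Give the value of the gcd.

Apply Euclid's algorithm to 267498 and 65112:
267498 = 4*65112 + 7050
65112 = 9*7050 + 1662
7050 = 4*1662 + 402
1662 = 4*402 + 54
402 = 7*54 + 24
54 = 2*24 + 6
24 = 4*6 + 0
gcd(65112, 267498) = 6.
Working backward:
6 = 54 − 2·24
6 = −2·402 + 15·54
6 = 15·1662 − 62·402
6 = −62·7050 + 263·1662
6 = 263·65112 − 2429·7050
6 = −2429·267498 + 9979·65112
So 6 = (-2429)·267498 + (9979)·65112.

6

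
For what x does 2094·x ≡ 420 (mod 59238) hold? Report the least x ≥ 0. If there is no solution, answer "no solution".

6139

First find gcd(2094, 59238):
59238 = 28·2094 + 606
2094 = 3·606 + 276
606 = 2·276 + 54
276 = 5·54 + 6
54 = 9·6 + 0
gcd = 6 and 6 | 420, so solutions exist. Divide through by 6: 349x ≡ 70 (mod 9873).
Now find 349⁻¹ mod 9873:
9873 = 28*349 + 101
349 = 3*101 + 46
101 = 2*46 + 9
46 = 5*9 + 1
9 = 9*1 + 0
Back-substitute:
1 = 46 − 5·9
1 = −5·101 + 11·46
1 = 11·349 − 38·101
1 = −38·9873 + 1075·349
So 349⁻¹ ≡ 1075 (mod 9873).
Then x ≡ 1075·70 ≡ 6139 (mod 9873); the smallest non-negative solution is x = 6139.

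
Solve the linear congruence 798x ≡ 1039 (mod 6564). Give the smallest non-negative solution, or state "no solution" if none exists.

gcd(798, 6564):
6564 = 8×798 + 180
798 = 4×180 + 78
180 = 2×78 + 24
78 = 3×24 + 6
24 = 4×6 + 0
gcd = 6, but 6 ∤ 1039, so the congruence has no solution.

no solution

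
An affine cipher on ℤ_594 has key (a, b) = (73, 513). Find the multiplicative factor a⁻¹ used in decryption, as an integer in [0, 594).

Extended Euclidean algorithm:
594 = 8*73 + 10
73 = 7*10 + 3
10 = 3*3 + 1
3 = 3*1 + 0
The gcd is 1. Working backward:
1 = 10 − 3·3
1 = −3·73 + 22·10
1 = 22·594 − 179·73
So 73·(-179) ≡ 1 (mod 594), and -179 ≡ 415 (mod 594).

415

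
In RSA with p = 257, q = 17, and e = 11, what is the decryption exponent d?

φ(n) = (p−1)(q−1) = 256·16 = 4096.
Need d with 11·d ≡ 1 (mod 4096). Apply the extended Euclidean algorithm:
4096 = 372*11 + 4
11 = 2*4 + 3
4 = 1*3 + 1
3 = 3*1 + 0
Back-substitute:
1 = 4 − 3
1 = −11 + 3·4
1 = 3·4096 − 1117·11
So 11·(-1117) ≡ 1 (mod 4096), hence d ≡ -1117 ≡ 2979 (mod 4096).

2979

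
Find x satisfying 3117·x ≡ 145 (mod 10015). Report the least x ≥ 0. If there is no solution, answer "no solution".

First find gcd(3117, 10015):
10015 = 3*3117 + 664
3117 = 4*664 + 461
664 = 1*461 + 203
461 = 2*203 + 55
203 = 3*55 + 38
55 = 1*38 + 17
38 = 2*17 + 4
17 = 4*4 + 1
4 = 4*1 + 0
gcd = 1, so a unique solution mod 10015 exists.
Back-substitute for the Bézout coefficients:
1 = 17 − 4·4
1 = −4·38 + 9·17
1 = 9·55 − 13·38
1 = −13·203 + 48·55
1 = 48·461 − 109·203
1 = −109·664 + 157·461
1 = 157·3117 − 737·664
1 = −737·10015 + 2368·3117
So 3117·(2368) ≡ 1 (mod 10015), giving 3117⁻¹ ≡ 2368.
x ≡ 3117⁻¹·145 ≡ 2368·145 ≡ 2850 (mod 10015).

2850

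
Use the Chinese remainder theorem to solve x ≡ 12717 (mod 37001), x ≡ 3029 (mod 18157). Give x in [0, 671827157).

Write x = 12717 + 37001·k. Then 37001·k ≡ 3029 − 12717 ≡ 8469 (mod 18157).
Need 37001⁻¹ mod 18157. Extended Euclid on (18157, 687):
18157 = 26×687 + 295
687 = 2×295 + 97
295 = 3×97 + 4
97 = 24×4 + 1
4 = 4×1 + 0
Back-substitute:
1 = 97 − 24·4
1 = −24·295 + 73·97
1 = 73·687 − 170·295
1 = −170·18157 + 4493·687
37001⁻¹ ≡ 4493 (mod 18157), so k ≡ 4493·8469 ≡ 12302 (mod 18157).
x = 12717 + 37001·12302 = 455199019.

455199019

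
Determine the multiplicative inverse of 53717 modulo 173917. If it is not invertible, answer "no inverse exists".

Run Euclid on (173917, 53717):
173917 = 3×53717 + 12766
53717 = 4×12766 + 2653
12766 = 4×2653 + 2154
2653 = 1×2154 + 499
2154 = 4×499 + 158
499 = 3×158 + 25
158 = 6×25 + 8
25 = 3×8 + 1
8 = 8×1 + 0
The gcd is 1. Working backward:
1 = 25 − 3·8
1 = −3·158 + 19·25
1 = 19·499 − 60·158
1 = −60·2154 + 259·499
1 = 259·2653 − 319·2154
1 = −319·12766 + 1535·2653
1 = 1535·53717 − 6459·12766
1 = −6459·173917 + 20912·53717
So 53717·20912 ≡ 1 (mod 173917).

20912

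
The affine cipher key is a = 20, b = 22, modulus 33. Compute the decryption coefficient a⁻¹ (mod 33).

5

gcd(33, 20) by repeated division:
33 = 1×20 + 13
20 = 1×13 + 7
13 = 1×7 + 6
7 = 1×6 + 1
6 = 6×1 + 0
The gcd is 1. Working backward:
1 = 7 − 6
1 = −13 + 2·7
1 = 2·20 − 3·13
1 = −3·33 + 5·20
So 20·5 ≡ 1 (mod 33).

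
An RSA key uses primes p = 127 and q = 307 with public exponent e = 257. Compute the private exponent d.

32105

φ(n) = (p−1)(q−1) = 126·306 = 38556.
Need d with 257·d ≡ 1 (mod 38556). Apply the extended Euclidean algorithm:
38556 = 150×257 + 6
257 = 42×6 + 5
6 = 1×5 + 1
5 = 5×1 + 0
Back-substitute:
1 = 6 − 5
1 = −257 + 43·6
1 = 43·38556 − 6451·257
So 257·(-6451) ≡ 1 (mod 38556), hence d ≡ -6451 ≡ 32105 (mod 38556).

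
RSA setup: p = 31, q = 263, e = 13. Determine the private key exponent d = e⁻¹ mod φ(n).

φ(n) = (p−1)(q−1) = 30·262 = 7860.
Need d with 13·d ≡ 1 (mod 7860). Apply the extended Euclidean algorithm:
7860 = 604·13 + 8
13 = 1·8 + 5
8 = 1·5 + 3
5 = 1·3 + 2
3 = 1·2 + 1
2 = 2·1 + 0
Back-substitute:
1 = 3 − 2
1 = −5 + 2·3
1 = 2·8 − 3·5
1 = −3·13 + 5·8
1 = 5·7860 − 3023·13
So 13·(-3023) ≡ 1 (mod 7860), hence d ≡ -3023 ≡ 4837 (mod 7860).

4837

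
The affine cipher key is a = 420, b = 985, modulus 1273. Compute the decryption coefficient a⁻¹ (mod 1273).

979

Extended Euclidean algorithm:
1273 = 3×420 + 13
420 = 32×13 + 4
13 = 3×4 + 1
4 = 4×1 + 0
The gcd is 1. Working backward:
1 = 13 − 3·4
1 = −3·420 + 97·13
1 = 97·1273 − 294·420
Thus 420·(-294) ≡ 1 (mod 1273); reducing, -294 mod 1273 = 979.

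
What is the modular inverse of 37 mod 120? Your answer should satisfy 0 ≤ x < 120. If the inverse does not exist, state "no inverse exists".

Apply the Euclidean algorithm to 120 and 37:
120 = 3×37 + 9
37 = 4×9 + 1
9 = 9×1 + 0
gcd = 1, so the inverse exists. Back-substitute:
1 = 37 − 4·9
1 = −4·120 + 13·37
So 37·13 ≡ 1 (mod 120).

13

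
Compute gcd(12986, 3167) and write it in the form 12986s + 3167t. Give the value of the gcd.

Euclidean algorithm:
12986 = 4·3167 + 318
3167 = 9·318 + 305
318 = 1·305 + 13
305 = 23·13 + 6
13 = 2·6 + 1
6 = 6·1 + 0
gcd(12986, 3167) = 1.
Back-substituting:
1 = 13 − 2·6
1 = −2·305 + 47·13
1 = 47·318 − 49·305
1 = −49·3167 + 488·318
1 = 488·12986 − 2001·3167
So 1 = (488)·12986 + (-2001)·3167.

1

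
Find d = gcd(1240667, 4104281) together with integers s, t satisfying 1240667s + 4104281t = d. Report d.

1

Euclidean algorithm:
4104281 = 3*1240667 + 382280
1240667 = 3*382280 + 93827
382280 = 4*93827 + 6972
93827 = 13*6972 + 3191
6972 = 2*3191 + 590
3191 = 5*590 + 241
590 = 2*241 + 108
241 = 2*108 + 25
108 = 4*25 + 8
25 = 3*8 + 1
8 = 8*1 + 0
gcd(1240667, 4104281) = 1.
Back-substituting:
1 = 25 − 3·8
1 = −3·108 + 13·25
1 = 13·241 − 29·108
1 = −29·590 + 71·241
1 = 71·3191 − 384·590
1 = −384·6972 + 839·3191
1 = 839·93827 − 11291·6972
1 = −11291·382280 + 46003·93827
1 = 46003·1240667 − 149300·382280
1 = −149300·4104281 + 493903·1240667
So 1 = (-149300)·4104281 + (493903)·1240667.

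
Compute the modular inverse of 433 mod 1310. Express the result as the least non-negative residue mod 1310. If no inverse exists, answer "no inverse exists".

357

Run Euclid on (1310, 433):
1310 = 3*433 + 11
433 = 39*11 + 4
11 = 2*4 + 3
4 = 1*3 + 1
3 = 3*1 + 0
gcd = 1, so the inverse exists. Back-substitute:
1 = 4 − 3
1 = −11 + 3·4
1 = 3·433 − 118·11
1 = −118·1310 + 357·433
So 433·357 ≡ 1 (mod 1310).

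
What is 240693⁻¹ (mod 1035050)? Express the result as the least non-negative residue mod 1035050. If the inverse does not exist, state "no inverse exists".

993707

Apply the Euclidean algorithm to 1035050 and 240693:
1035050 = 4·240693 + 72278
240693 = 3·72278 + 23859
72278 = 3·23859 + 701
23859 = 34·701 + 25
701 = 28·25 + 1
25 = 25·1 + 0
Since gcd(240693, 1035050) = 1, back-substitute to write 1 as a combination:
1 = 701 − 28·25
1 = −28·23859 + 953·701
1 = 953·72278 − 2887·23859
1 = −2887·240693 + 9614·72278
1 = 9614·1035050 − 41343·240693
So 240693·(-41343) ≡ 1 (mod 1035050), and -41343 ≡ 993707 (mod 1035050).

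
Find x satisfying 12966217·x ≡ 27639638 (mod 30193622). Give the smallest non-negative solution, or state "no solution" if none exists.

First find gcd(12966217, 30193622):
30193622 = 2×12966217 + 4261188
12966217 = 3×4261188 + 182653
4261188 = 23×182653 + 60169
182653 = 3×60169 + 2146
60169 = 28×2146 + 81
2146 = 26×81 + 40
81 = 2×40 + 1
40 = 40×1 + 0
gcd = 1, so a unique solution mod 30193622 exists.
Back-substitute for the Bézout coefficients:
1 = 81 − 2·40
1 = −2·2146 + 53·81
1 = 53·60169 − 1486·2146
1 = −1486·182653 + 4511·60169
1 = 4511·4261188 − 105239·182653
1 = −105239·12966217 + 320228·4261188
1 = 320228·30193622 − 745695·12966217
So 12966217·(-745695) ≡ 1 (mod 30193622), giving 12966217⁻¹ ≡ 29447927.
x ≡ 12966217⁻¹·27639638 ≡ 29447927·27639638 ≡ 197608 (mod 30193622).

197608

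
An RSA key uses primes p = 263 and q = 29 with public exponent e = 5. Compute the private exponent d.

φ(n) = (p−1)(q−1) = 262·28 = 7336.
Need d with 5·d ≡ 1 (mod 7336). Apply the extended Euclidean algorithm:
7336 = 1467·5 + 1
5 = 5·1 + 0
Back-substitute:
1 = 7336 − 1467·5
So 5·(-1467) ≡ 1 (mod 7336), hence d ≡ -1467 ≡ 5869 (mod 7336).

5869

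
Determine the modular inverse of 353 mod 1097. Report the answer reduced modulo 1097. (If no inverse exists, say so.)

202

Extended Euclidean algorithm:
1097 = 3*353 + 38
353 = 9*38 + 11
38 = 3*11 + 5
11 = 2*5 + 1
5 = 5*1 + 0
Since gcd(353, 1097) = 1, back-substitute to write 1 as a combination:
1 = 11 − 2·5
1 = −2·38 + 7·11
1 = 7·353 − 65·38
1 = −65·1097 + 202·353
So 353·202 ≡ 1 (mod 1097).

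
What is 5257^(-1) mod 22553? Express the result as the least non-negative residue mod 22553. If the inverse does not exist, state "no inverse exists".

12467

Run Euclid on (22553, 5257):
22553 = 4*5257 + 1525
5257 = 3*1525 + 682
1525 = 2*682 + 161
682 = 4*161 + 38
161 = 4*38 + 9
38 = 4*9 + 2
9 = 4*2 + 1
2 = 2*1 + 0
The gcd is 1. Working backward:
1 = 9 − 4·2
1 = −4·38 + 17·9
1 = 17·161 − 72·38
1 = −72·682 + 305·161
1 = 305·1525 − 682·682
1 = −682·5257 + 2351·1525
1 = 2351·22553 − 10086·5257
So 5257·(-10086) ≡ 1 (mod 22553), and -10086 ≡ 12467 (mod 22553).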